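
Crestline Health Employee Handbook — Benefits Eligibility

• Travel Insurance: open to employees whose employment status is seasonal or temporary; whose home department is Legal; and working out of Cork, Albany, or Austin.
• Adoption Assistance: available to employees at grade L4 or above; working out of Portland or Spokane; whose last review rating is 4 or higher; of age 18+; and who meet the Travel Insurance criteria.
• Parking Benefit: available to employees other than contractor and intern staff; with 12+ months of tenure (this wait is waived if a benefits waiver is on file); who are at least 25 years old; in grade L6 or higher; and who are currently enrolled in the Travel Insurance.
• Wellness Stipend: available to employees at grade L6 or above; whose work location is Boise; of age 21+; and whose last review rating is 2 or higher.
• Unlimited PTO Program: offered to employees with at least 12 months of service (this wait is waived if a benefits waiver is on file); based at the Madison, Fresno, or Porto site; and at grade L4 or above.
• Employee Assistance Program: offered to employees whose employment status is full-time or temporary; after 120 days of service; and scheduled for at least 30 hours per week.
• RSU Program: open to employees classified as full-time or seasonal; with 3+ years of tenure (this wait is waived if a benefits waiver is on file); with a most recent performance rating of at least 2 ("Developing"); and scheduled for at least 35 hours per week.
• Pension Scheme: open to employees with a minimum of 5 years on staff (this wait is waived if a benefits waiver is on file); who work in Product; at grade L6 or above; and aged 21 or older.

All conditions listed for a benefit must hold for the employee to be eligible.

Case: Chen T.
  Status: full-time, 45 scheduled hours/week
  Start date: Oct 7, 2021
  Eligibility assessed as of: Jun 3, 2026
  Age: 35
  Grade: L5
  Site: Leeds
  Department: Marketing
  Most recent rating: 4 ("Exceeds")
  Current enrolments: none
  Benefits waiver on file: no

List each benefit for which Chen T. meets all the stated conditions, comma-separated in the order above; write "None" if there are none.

Service from Oct 7, 2021 to Jun 3, 2026: 1700 days.
Travel Insurance — status full-time ✗ (requires seasonal or temporary) → not eligible.
Adoption Assistance — grade L5 ≥ L4 ✓; site Leeds ✗ (not Portland or Spokane) → not eligible.
Parking Benefit — status full-time ✓ (not excluded); no waiver, service 1700 days ≥ 12 months (≈360 days) ✓; age 35 ≥ 25 ✓; grade L5 < L6 ✗ → not eligible.
Wellness Stipend — grade L5 < L6 ✗ → not eligible.
Unlimited PTO Program — no waiver, service 1700 days ≥ 12 months (≈360 days) ✓; site Leeds ✗ (not Madison, Fresno, or Porto) → not eligible.
Employee Assistance Program — status full-time ✓; service 1700 days ≥ 120 days ✓; 45 hrs/wk ≥ 30 ✓ → eligible.
RSU Program — status full-time ✓; no waiver, service 1700 days ≥ 3 years (≈1095 days) ✓; rating 4 ≥ 2 ✓; 45 hrs/wk ≥ 35 ✓ → eligible.
Pension Scheme — no waiver, service 1700 days < 5 years (≈1825 days) ✗ → not eligible.

Employee Assistance Program, RSU Program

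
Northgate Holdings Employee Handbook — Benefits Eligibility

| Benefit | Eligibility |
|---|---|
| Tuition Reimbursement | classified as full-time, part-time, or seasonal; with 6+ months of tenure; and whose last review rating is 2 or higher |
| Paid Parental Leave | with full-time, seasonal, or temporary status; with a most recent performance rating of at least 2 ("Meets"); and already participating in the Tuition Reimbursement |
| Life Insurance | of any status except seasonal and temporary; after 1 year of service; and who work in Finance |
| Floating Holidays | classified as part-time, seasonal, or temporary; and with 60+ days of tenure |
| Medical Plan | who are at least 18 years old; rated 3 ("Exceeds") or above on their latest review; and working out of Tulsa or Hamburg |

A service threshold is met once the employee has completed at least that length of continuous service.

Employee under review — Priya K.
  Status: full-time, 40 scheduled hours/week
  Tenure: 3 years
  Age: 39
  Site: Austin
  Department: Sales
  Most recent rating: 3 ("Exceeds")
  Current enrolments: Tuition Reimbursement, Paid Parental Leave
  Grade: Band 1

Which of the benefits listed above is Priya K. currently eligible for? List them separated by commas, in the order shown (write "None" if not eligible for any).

Tuition Reimbursement, Paid Parental Leave

Tuition Reimbursement — status full-time ✓; service 3 years ≥ 6 months (≈180 days) ✓; rating 3 ≥ 2 ✓ → eligible.
Paid Parental Leave — status full-time ✓; rating 3 ≥ 2 ✓; enrolled in Tuition Reimbursement ✓ → eligible.
Life Insurance — status full-time ✓ (not excluded); service 3 years ≥ 1 year ✓; dept Sales ✗ → not eligible.
Floating Holidays — status full-time ✗ (requires part-time, seasonal, or temporary) → not eligible.
Medical Plan — age 39 ≥ 18 ✓; rating 3 ≥ 3 ✓; site Austin ✗ (not Tulsa or Hamburg) → not eligible.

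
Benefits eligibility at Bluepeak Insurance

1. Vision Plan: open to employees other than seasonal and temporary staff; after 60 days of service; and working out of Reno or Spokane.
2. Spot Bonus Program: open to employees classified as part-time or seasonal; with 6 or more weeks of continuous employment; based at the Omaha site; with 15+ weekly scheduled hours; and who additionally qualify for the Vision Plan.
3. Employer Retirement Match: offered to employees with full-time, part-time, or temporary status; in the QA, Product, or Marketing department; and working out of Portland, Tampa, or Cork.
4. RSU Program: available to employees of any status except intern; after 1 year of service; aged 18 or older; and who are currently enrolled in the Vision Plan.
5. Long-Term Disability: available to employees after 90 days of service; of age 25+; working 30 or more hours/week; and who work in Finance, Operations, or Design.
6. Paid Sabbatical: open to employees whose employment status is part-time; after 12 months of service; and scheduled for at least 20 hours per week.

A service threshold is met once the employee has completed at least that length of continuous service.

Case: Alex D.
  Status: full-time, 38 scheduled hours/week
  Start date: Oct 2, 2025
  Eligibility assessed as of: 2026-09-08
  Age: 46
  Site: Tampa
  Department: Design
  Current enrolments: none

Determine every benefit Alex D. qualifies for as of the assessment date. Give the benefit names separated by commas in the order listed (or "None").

Long-Term Disability

Service from Oct 2, 2025 to 2026-09-08: 341 days.
Vision Plan — status full-time ✓ (not excluded); service 341 days ≥ 60 days ✓; site Tampa ✗ (not Reno or Spokane) → not eligible.
Spot Bonus Program — status full-time ✗ (requires part-time or seasonal) → not eligible.
Employer Retirement Match — status full-time ✓; dept Design ✗ → not eligible.
RSU Program — status full-time ✓ (not excluded); service 341 days < 1 year (≈365 days) ✗ → not eligible.
Long-Term Disability — service 341 days ≥ 90 days ✓; age 46 ≥ 25 ✓; 38 hrs/wk ≥ 30 ✓; dept Design ✓ → eligible.
Paid Sabbatical — status full-time ✗ (requires part-time) → not eligible.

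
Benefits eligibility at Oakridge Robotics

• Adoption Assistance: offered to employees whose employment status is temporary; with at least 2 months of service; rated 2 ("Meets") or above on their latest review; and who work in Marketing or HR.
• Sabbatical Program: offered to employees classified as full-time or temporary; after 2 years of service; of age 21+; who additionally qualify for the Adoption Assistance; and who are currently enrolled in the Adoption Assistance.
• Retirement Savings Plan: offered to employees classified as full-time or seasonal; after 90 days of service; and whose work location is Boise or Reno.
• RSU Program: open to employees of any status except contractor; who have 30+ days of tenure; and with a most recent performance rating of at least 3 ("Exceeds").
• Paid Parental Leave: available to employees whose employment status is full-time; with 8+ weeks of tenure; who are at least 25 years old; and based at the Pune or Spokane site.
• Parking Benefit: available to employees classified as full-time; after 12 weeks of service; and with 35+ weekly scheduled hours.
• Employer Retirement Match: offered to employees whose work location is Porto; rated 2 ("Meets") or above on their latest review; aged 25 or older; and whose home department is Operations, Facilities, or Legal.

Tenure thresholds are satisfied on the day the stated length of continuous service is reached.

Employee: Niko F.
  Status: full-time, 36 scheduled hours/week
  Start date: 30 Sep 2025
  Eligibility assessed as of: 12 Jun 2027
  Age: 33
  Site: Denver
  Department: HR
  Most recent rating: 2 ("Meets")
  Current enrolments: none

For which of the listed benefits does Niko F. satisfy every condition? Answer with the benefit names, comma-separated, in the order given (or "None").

Service from 30 Sep 2025 to 12 Jun 2027: 620 days.
Adoption Assistance — status full-time ✗ (requires temporary) → not eligible.
Sabbatical Program — status full-time ✓; service 620 days < 2 years (≈730 days) ✗ → not eligible.
Retirement Savings Plan — status full-time ✓; service 620 days ≥ 90 days ✓; site Denver ✗ (not Boise or Reno) → not eligible.
RSU Program — status full-time ✓ (not excluded); service 620 days ≥ 30 days ✓; rating 2 < 3 ✗ → not eligible.
Paid Parental Leave — status full-time ✓; service 620 days ≥ 8 weeks (≈56 days) ✓; age 33 ≥ 25 ✓; site Denver ✗ (not Pune or Spokane) → not eligible.
Parking Benefit — status full-time ✓; service 620 days ≥ 12 weeks (≈84 days) ✓; 36 hrs/wk ≥ 35 ✓ → eligible.
Employer Retirement Match — site Denver ✗ (not Porto) → not eligible.

Parking Benefit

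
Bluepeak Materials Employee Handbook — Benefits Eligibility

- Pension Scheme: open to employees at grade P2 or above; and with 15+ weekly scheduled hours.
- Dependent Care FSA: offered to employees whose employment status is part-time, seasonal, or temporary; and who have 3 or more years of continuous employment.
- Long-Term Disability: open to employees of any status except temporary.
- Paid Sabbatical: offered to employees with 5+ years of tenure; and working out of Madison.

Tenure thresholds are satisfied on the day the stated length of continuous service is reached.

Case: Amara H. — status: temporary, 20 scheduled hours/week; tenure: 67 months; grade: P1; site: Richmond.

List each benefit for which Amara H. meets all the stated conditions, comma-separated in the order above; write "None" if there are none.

Dependent Care FSA

Pension Scheme — grade P1 < P2 ✗ → not eligible.
Dependent Care FSA — status temporary ✓; service 67 months ≥ 3 years (≈1095 days) ✓ → eligible.
Long-Term Disability — status temporary ✗ (excluded) → not eligible.
Paid Sabbatical — service 67 months ≥ 5 years (≈1825 days) ✓; site Richmond ✗ (not Madison) → not eligible.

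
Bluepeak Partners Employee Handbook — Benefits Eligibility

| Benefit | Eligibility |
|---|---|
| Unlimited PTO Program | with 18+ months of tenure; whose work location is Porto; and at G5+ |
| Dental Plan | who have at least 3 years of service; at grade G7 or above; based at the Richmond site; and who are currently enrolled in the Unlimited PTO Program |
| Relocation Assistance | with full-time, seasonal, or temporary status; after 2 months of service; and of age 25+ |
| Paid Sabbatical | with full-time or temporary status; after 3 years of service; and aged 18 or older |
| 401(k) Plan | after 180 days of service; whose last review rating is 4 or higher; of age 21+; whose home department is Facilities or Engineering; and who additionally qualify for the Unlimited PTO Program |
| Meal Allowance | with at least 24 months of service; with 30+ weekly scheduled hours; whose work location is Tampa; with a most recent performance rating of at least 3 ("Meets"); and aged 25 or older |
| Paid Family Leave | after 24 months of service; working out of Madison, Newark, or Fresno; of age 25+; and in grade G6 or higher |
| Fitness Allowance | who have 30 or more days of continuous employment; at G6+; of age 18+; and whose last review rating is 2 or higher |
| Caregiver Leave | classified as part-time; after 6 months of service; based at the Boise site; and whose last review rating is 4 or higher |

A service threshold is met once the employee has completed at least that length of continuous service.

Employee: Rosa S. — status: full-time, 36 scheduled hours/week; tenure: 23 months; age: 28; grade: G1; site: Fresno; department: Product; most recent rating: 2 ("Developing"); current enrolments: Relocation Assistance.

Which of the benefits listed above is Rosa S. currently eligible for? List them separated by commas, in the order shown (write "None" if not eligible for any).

Unlimited PTO Program — service 23 months ≥ 18 months ✓; site Fresno ✗ (not Porto) → not eligible.
Dental Plan — service 23 months < 3 years (≈1095 days) ✗ → not eligible.
Relocation Assistance — status full-time ✓; service 23 months ≥ 2 months ✓; age 28 ≥ 25 ✓ → eligible.
Paid Sabbatical — status full-time ✓; service 23 months < 3 years (≈1095 days) ✗ → not eligible.
401(k) Plan — service 23 months ≥ 180 days ✓; rating 2 < 4 ✗ → not eligible.
Meal Allowance — service 23 months < 24 months ✗ → not eligible.
Paid Family Leave — service 23 months < 24 months ✗ → not eligible.
Fitness Allowance — service 23 months ≥ 30 days ✓; grade G1 < G6 ✗ → not eligible.
Caregiver Leave — status full-time ✗ (requires part-time) → not eligible.

Relocation Assistance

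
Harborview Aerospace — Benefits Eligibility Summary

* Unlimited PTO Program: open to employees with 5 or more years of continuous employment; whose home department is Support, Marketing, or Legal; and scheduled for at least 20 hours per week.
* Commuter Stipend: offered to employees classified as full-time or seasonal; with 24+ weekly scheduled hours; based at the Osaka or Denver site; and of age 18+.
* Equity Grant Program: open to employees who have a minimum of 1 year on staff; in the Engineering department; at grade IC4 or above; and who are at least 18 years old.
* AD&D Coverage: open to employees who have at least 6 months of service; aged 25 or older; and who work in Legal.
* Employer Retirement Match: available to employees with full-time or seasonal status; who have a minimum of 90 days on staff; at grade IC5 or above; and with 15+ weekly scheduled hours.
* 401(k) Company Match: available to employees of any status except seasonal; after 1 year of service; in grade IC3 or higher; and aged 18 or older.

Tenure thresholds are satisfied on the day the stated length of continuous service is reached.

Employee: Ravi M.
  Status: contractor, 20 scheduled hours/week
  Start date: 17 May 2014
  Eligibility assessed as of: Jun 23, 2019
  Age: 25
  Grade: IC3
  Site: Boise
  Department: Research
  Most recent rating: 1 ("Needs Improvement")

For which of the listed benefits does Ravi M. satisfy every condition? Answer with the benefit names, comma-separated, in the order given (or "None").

401(k) Company Match

Service from 17 May 2014 to Jun 23, 2019: 1863 days.
Unlimited PTO Program — service 1863 days ≥ 5 years (≈1825 days) ✓; dept Research ✗ → not eligible.
Commuter Stipend — status contractor ✗ (requires full-time or seasonal) → not eligible.
Equity Grant Program — service 1863 days ≥ 1 year (≈365 days) ✓; dept Research ✗ → not eligible.
AD&D Coverage — service 1863 days ≥ 6 months (≈180 days) ✓; age 25 ≥ 25 ✓; dept Research ✗ → not eligible.
Employer Retirement Match — status contractor ✗ (requires full-time or seasonal) → not eligible.
401(k) Company Match — status contractor ✓ (not excluded); service 1863 days ≥ 1 year (≈365 days) ✓; grade IC3 ≥ IC3 ✓; age 25 ≥ 18 ✓ → eligible.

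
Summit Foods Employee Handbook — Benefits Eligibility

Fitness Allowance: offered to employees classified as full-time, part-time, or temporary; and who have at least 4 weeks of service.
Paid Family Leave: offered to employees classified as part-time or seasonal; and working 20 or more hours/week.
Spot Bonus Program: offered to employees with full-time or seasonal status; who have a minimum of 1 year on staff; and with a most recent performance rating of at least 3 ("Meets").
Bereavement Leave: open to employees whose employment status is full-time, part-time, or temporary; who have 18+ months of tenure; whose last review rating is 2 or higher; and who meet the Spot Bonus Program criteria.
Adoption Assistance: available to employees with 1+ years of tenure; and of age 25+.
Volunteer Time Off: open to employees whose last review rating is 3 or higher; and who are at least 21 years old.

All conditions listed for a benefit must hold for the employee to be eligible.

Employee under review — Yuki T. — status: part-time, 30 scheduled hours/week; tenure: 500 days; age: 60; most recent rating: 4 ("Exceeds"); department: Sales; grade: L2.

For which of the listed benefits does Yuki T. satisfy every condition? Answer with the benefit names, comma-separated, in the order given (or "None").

Fitness Allowance, Paid Family Leave, Adoption Assistance, Volunteer Time Off

Fitness Allowance — status part-time ✓; service 500 days ≥ 4 weeks (≈28 days) ✓ → eligible.
Paid Family Leave — status part-time ✓; 30 hrs/wk ≥ 20 ✓ → eligible.
Spot Bonus Program — status part-time ✗ (requires full-time or seasonal) → not eligible.
Bereavement Leave — status part-time ✓; service 500 days < 18 months (≈540 days) ✗ → not eligible.
Adoption Assistance — service 500 days ≥ 1 year (≈365 days) ✓; age 60 ≥ 25 ✓ → eligible.
Volunteer Time Off — rating 4 ≥ 3 ✓; age 60 ≥ 21 ✓ → eligible.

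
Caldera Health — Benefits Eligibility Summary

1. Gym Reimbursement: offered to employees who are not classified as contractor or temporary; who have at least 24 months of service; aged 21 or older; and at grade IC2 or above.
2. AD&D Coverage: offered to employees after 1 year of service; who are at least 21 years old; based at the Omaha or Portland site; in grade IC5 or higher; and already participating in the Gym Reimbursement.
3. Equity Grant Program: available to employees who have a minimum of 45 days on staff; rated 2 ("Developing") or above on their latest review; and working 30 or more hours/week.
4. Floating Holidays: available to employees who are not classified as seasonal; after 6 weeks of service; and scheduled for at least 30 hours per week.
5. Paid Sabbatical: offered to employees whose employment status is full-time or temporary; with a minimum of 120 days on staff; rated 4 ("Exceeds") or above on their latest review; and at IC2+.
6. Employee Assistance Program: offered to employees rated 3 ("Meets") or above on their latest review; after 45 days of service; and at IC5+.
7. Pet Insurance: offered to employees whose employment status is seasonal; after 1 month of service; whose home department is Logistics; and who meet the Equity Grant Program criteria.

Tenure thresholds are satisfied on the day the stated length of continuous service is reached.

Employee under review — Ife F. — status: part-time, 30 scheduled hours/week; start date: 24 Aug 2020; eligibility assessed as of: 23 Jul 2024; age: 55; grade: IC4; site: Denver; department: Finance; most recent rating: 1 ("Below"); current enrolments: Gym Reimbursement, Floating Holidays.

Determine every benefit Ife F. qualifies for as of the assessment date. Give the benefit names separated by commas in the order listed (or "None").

Gym Reimbursement, Floating Holidays

Service from 24 Aug 2020 to 23 Jul 2024: 1429 days.
Gym Reimbursement — status part-time ✓ (not excluded); service 1429 days ≥ 24 months (≈720 days) ✓; age 55 ≥ 21 ✓; grade IC4 ≥ IC2 ✓ → eligible.
AD&D Coverage — service 1429 days ≥ 1 year (≈365 days) ✓; age 55 ≥ 21 ✓; site Denver ✗ (not Omaha or Portland) → not eligible.
Equity Grant Program — service 1429 days ≥ 45 days ✓; rating 1 < 2 ✗ → not eligible.
Floating Holidays — status part-time ✓ (not excluded); service 1429 days ≥ 6 weeks (≈42 days) ✓; 30 hrs/wk ≥ 30 ✓ → eligible.
Paid Sabbatical — status part-time ✗ (requires full-time or temporary) → not eligible.
Employee Assistance Program — rating 1 < 3 ✗ → not eligible.
Pet Insurance — status part-time ✗ (requires seasonal) → not eligible.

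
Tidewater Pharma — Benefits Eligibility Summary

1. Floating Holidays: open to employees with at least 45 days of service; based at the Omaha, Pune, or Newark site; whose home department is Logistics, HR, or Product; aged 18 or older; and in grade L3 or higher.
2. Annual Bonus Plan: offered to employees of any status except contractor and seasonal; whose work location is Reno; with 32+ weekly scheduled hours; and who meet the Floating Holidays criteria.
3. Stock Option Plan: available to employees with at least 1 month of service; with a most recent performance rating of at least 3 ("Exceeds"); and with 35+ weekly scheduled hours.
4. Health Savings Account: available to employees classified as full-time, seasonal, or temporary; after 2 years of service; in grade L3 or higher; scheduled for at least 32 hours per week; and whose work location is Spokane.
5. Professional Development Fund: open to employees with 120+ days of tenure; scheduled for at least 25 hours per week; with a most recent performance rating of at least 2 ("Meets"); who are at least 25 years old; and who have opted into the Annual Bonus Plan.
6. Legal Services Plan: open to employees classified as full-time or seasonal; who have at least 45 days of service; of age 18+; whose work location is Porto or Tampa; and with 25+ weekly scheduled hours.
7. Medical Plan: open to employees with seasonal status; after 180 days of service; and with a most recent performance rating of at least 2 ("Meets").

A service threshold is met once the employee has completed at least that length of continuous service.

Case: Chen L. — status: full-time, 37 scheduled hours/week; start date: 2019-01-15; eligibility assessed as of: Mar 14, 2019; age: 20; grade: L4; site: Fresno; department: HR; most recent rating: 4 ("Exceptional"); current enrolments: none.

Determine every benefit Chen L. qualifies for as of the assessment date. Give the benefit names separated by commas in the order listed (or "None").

Service from 2019-01-15 to Mar 14, 2019: 58 days.
Floating Holidays — service 58 days ≥ 45 days ✓; site Fresno ✗ (not Omaha, Pune, or Newark) → not eligible.
Annual Bonus Plan — status full-time ✓ (not excluded); site Fresno ✗ (not Reno) → not eligible.
Stock Option Plan — service 58 days ≥ 1 month (≈30 days) ✓; rating 4 ≥ 3 ✓; 37 hrs/wk ≥ 35 ✓ → eligible.
Health Savings Account — status full-time ✓; service 58 days < 2 years (≈730 days) ✗ → not eligible.
Professional Development Fund — service 58 days < 120 days ✗ → not eligible.
Legal Services Plan — status full-time ✓; service 58 days ≥ 45 days ✓; age 20 ≥ 18 ✓; site Fresno ✗ (not Porto or Tampa) → not eligible.
Medical Plan — status full-time ✗ (requires seasonal) → not eligible.

Stock Option Plan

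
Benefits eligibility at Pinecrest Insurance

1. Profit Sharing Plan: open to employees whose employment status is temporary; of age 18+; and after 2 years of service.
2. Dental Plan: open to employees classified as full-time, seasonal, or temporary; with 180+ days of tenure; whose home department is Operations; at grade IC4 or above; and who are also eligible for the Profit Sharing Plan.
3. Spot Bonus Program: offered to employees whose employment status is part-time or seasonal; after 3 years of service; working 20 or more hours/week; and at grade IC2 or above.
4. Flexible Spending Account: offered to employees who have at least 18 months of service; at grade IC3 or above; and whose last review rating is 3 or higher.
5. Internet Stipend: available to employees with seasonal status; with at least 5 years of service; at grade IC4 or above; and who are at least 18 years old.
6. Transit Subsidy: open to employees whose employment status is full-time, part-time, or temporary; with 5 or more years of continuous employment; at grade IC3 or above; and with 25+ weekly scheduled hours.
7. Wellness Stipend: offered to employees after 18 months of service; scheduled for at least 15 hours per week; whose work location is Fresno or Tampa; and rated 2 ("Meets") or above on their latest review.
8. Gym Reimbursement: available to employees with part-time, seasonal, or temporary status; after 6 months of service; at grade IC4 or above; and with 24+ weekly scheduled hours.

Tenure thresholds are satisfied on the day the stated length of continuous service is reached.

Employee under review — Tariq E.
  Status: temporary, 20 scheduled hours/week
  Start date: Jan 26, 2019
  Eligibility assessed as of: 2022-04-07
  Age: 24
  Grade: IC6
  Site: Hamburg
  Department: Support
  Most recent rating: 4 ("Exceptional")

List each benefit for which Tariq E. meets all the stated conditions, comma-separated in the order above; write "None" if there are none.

Profit Sharing Plan, Flexible Spending Account

Service from Jan 26, 2019 to 2022-04-07: 1167 days.
Profit Sharing Plan — status temporary ✓; age 24 ≥ 18 ✓; service 1167 days ≥ 2 years (≈730 days) ✓ → eligible.
Dental Plan — status temporary ✓; service 1167 days ≥ 180 days ✓; dept Support ✗ → not eligible.
Spot Bonus Program — status temporary ✗ (requires part-time or seasonal) → not eligible.
Flexible Spending Account — service 1167 days ≥ 18 months (≈540 days) ✓; grade IC6 ≥ IC3 ✓; rating 4 ≥ 3 ✓ → eligible.
Internet Stipend — status temporary ✗ (requires seasonal) → not eligible.
Transit Subsidy — status temporary ✓; service 1167 days < 5 years (≈1825 days) ✗ → not eligible.
Wellness Stipend — service 1167 days ≥ 18 months (≈540 days) ✓; 20 hrs/wk ≥ 15 ✓; site Hamburg ✗ (not Fresno or Tampa) → not eligible.
Gym Reimbursement — status temporary ✓; service 1167 days ≥ 6 months (≈180 days) ✓; grade IC6 ≥ IC4 ✓; 20 hrs/wk < 24 ✗ → not eligible.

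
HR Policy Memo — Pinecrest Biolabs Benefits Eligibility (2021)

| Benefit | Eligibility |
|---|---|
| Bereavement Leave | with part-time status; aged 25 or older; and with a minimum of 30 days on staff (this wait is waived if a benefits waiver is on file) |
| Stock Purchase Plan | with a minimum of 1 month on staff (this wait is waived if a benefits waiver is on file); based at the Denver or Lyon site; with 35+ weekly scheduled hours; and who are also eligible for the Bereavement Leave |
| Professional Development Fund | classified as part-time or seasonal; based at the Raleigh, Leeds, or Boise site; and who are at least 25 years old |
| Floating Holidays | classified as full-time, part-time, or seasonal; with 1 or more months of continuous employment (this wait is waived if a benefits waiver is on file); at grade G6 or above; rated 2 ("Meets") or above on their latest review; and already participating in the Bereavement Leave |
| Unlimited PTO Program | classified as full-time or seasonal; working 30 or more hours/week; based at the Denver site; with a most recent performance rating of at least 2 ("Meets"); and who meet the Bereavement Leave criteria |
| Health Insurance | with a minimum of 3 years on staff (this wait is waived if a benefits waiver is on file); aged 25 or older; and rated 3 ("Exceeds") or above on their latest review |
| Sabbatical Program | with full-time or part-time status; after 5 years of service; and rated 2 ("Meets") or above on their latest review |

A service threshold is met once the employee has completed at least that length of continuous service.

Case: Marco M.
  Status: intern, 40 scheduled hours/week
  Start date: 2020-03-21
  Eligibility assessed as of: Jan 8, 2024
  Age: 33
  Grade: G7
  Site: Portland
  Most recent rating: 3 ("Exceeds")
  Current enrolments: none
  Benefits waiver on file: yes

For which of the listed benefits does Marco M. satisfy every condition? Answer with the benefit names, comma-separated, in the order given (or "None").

Health Insurance

Service from 2020-03-21 to Jan 8, 2024: 1388 days.
Bereavement Leave — status intern ✗ (requires part-time) → not eligible.
Stock Purchase Plan — benefits waiver on file ✓; site Portland ✗ (not Denver or Lyon) → not eligible.
Professional Development Fund — status intern ✗ (requires part-time or seasonal) → not eligible.
Floating Holidays — status intern ✗ (requires full-time, part-time, or seasonal) → not eligible.
Unlimited PTO Program — status intern ✗ (requires full-time or seasonal) → not eligible.
Health Insurance — benefits waiver on file ✓; age 33 ≥ 25 ✓; rating 3 ≥ 3 ✓ → eligible.
Sabbatical Program — status intern ✗ (requires full-time or part-time) → not eligible.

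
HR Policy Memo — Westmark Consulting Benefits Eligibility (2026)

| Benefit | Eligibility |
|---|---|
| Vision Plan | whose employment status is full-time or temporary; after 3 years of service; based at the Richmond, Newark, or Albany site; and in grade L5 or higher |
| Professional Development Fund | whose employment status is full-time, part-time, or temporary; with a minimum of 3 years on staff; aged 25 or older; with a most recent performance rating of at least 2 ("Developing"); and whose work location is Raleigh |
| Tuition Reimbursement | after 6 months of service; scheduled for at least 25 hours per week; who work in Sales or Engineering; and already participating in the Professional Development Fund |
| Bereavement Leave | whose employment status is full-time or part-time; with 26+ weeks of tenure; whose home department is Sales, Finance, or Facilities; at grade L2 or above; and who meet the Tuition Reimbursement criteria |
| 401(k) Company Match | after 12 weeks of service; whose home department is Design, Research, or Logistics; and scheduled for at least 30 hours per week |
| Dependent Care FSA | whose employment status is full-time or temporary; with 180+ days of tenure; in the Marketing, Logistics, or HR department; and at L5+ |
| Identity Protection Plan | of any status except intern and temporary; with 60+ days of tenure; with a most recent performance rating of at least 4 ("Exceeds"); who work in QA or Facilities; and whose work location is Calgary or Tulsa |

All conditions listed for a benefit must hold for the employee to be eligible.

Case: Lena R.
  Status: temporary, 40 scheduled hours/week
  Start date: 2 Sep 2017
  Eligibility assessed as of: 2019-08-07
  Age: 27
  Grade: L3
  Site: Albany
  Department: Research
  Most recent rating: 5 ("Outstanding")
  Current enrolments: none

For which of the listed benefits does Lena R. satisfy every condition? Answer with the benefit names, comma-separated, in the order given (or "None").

401(k) Company Match

Service from 2 Sep 2017 to 2019-08-07: 704 days.
Vision Plan — status temporary ✓; service 704 days < 3 years (≈1095 days) ✗ → not eligible.
Professional Development Fund — status temporary ✓; service 704 days < 3 years (≈1095 days) ✗ → not eligible.
Tuition Reimbursement — service 704 days ≥ 6 months (≈180 days) ✓; 40 hrs/wk ≥ 25 ✓; dept Research ✗ → not eligible.
Bereavement Leave — status temporary ✗ (requires full-time or part-time) → not eligible.
401(k) Company Match — service 704 days ≥ 12 weeks (≈84 days) ✓; dept Research ✓; 40 hrs/wk ≥ 30 ✓ → eligible.
Dependent Care FSA — status temporary ✓; service 704 days ≥ 180 days ✓; dept Research ✗ → not eligible.
Identity Protection Plan — status temporary ✗ (excluded) → not eligible.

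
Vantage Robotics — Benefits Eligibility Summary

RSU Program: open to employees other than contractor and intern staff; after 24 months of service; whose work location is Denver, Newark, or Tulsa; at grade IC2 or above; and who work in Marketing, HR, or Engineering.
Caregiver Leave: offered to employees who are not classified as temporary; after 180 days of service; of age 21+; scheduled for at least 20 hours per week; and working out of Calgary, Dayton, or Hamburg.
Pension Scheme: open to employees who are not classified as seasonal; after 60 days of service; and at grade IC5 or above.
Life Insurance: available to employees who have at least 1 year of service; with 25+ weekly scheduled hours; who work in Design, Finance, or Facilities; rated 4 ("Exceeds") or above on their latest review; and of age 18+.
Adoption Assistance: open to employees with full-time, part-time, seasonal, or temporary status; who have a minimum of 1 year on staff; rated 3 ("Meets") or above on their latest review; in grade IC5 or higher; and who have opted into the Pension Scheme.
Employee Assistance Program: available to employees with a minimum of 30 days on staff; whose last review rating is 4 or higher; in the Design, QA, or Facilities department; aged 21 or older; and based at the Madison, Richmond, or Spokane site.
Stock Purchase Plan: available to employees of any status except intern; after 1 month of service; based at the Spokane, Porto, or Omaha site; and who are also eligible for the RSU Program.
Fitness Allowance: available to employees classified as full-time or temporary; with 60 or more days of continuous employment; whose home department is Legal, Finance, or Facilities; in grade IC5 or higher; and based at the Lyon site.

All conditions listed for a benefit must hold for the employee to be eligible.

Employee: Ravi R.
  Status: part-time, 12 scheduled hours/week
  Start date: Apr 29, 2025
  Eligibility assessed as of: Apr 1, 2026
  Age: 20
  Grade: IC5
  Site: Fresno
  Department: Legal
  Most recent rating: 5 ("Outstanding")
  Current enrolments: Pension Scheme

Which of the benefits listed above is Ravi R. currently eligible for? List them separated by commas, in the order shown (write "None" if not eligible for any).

Pension Scheme

Service from Apr 29, 2025 to Apr 1, 2026: 337 days.
RSU Program — status part-time ✓ (not excluded); service 337 days < 24 months (≈720 days) ✗ → not eligible.
Caregiver Leave — status part-time ✓ (not excluded); service 337 days ≥ 180 days ✓; age 20 < 21 ✗ → not eligible.
Pension Scheme — status part-time ✓ (not excluded); service 337 days ≥ 60 days ✓; grade IC5 ≥ IC5 ✓ → eligible.
Life Insurance — service 337 days < 1 year (≈365 days) ✗ → not eligible.
Adoption Assistance — status part-time ✓; service 337 days < 1 year (≈365 days) ✗ → not eligible.
Employee Assistance Program — service 337 days ≥ 30 days ✓; rating 5 ≥ 4 ✓; dept Legal ✗ → not eligible.
Stock Purchase Plan — status part-time ✓ (not excluded); service 337 days ≥ 1 month (≈30 days) ✓; site Fresno ✗ (not Spokane, Porto, or Omaha) → not eligible.
Fitness Allowance — status part-time ✗ (requires full-time or temporary) → not eligible.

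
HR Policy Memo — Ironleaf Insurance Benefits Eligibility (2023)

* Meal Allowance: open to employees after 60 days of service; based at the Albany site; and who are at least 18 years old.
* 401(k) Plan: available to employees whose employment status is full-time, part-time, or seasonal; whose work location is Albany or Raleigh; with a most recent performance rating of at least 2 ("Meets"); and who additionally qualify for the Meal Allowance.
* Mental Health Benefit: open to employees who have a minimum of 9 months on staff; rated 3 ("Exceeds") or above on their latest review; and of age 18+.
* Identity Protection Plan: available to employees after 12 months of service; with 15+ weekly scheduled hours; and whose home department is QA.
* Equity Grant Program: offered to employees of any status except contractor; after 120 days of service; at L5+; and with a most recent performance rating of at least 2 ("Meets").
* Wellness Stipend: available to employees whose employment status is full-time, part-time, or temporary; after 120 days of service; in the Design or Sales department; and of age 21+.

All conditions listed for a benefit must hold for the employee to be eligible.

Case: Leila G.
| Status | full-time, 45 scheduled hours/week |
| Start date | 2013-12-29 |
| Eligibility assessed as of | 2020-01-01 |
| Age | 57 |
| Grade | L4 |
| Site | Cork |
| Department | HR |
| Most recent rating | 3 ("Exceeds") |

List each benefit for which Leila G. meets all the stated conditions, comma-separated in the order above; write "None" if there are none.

Mental Health Benefit

Service from 2013-12-29 to 2020-01-01: 2194 days.
Meal Allowance — service 2194 days ≥ 60 days ✓; site Cork ✗ (not Albany) → not eligible.
401(k) Plan — status full-time ✓; site Cork ✗ (not Albany or Raleigh) → not eligible.
Mental Health Benefit — service 2194 days ≥ 9 months (≈270 days) ✓; rating 3 ≥ 3 ✓; age 57 ≥ 18 ✓ → eligible.
Identity Protection Plan — service 2194 days ≥ 12 months (≈360 days) ✓; 45 hrs/wk ≥ 15 ✓; dept HR ✗ → not eligible.
Equity Grant Program — status full-time ✓ (not excluded); service 2194 days ≥ 120 days ✓; grade L4 < L5 ✗ → not eligible.
Wellness Stipend — status full-time ✓; service 2194 days ≥ 120 days ✓; dept HR ✗ → not eligible.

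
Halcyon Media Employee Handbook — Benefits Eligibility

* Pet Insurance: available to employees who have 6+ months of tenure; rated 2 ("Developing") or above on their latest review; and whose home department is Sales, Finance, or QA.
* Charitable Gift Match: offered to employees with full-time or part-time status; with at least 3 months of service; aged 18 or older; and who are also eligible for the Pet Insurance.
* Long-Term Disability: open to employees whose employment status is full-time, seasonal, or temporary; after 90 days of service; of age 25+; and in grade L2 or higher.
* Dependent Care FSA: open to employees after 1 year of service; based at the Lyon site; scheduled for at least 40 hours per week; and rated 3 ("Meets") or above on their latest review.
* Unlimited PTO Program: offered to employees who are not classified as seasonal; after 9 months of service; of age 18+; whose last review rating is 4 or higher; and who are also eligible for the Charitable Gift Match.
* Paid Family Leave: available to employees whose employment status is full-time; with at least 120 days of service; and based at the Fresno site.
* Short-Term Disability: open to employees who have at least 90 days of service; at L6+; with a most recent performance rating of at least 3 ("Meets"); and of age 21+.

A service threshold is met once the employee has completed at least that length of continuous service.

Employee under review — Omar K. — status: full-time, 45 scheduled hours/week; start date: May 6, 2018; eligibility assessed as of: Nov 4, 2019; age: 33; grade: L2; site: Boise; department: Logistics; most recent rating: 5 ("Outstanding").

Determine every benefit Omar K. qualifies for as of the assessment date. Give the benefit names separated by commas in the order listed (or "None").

Long-Term Disability

Service from May 6, 2018 to Nov 4, 2019: 547 days.
Pet Insurance — service 547 days ≥ 6 months (≈180 days) ✓; rating 5 ≥ 2 ✓; dept Logistics ✗ → not eligible.
Charitable Gift Match — status full-time ✓; service 547 days ≥ 3 months (≈90 days) ✓; age 33 ≥ 18 ✓; not eligible for Pet Insurance ✗ → not eligible.
Long-Term Disability — status full-time ✓; service 547 days ≥ 90 days ✓; age 33 ≥ 25 ✓; grade L2 ≥ L2 ✓ → eligible.
Dependent Care FSA — service 547 days ≥ 1 year (≈365 days) ✓; site Boise ✗ (not Lyon) → not eligible.
Unlimited PTO Program — status full-time ✓ (not excluded); service 547 days ≥ 9 months (≈270 days) ✓; age 33 ≥ 18 ✓; rating 5 ≥ 4 ✓; not eligible for Charitable Gift Match ✗ → not eligible.
Paid Family Leave — status full-time ✓; service 547 days ≥ 120 days ✓; site Boise ✗ (not Fresno) → not eligible.
Short-Term Disability — service 547 days ≥ 90 days ✓; grade L2 < L6 ✗ → not eligible.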